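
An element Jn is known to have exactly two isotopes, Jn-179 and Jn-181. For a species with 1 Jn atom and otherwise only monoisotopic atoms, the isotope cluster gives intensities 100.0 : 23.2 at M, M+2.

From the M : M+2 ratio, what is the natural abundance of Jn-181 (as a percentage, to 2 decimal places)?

Let p = fractional abundance of Jn-179. I(M+2)/I(M) = [C(1,1)·p^0·(1−p)] / p^1 = 1·(1−p)/p = 23.2/100.0 = 0.2320
(1−p)/p = 0.2320/1 = 0.2320  ⇒  p = 1/(1 + 0.2320) = 0.8117
Jn-179: 81.17%, Jn-181: 18.83%.

18.83%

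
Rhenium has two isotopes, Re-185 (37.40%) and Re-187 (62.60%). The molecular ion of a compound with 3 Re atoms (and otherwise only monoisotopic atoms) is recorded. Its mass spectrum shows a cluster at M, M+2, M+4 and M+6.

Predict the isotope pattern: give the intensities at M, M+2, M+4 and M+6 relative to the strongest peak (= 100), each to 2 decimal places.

11.90 : 59.74 : 100.00 : 55.79

Each Re atom is independently Re-185 (p = 0.3740) or Re-187 (q = 0.6260); the cluster is the binomial expansion (p + q)^3.
P(M) = 0.3740^3 = 0.052314
P(M+2) = 3 × 0.3740^2 × 0.6260^1 = 0.262687
P(M+4) = 3 × 0.3740^1 × 0.6260^2 = 0.439685
P(M+6) = 0.6260^3 = 0.245314
The M+4 peak is largest (0.439685); scaling to 100 gives 11.90 : 59.74 : 100.00 : 55.79.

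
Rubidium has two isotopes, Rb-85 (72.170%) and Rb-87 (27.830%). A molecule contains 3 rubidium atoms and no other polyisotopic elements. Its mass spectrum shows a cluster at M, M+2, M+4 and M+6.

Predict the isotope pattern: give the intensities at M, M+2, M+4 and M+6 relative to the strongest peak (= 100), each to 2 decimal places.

Expanding (0.72170 + 0.27830)^3:
P(M) = 0.72170^3 = 0.375898
P(M+2) = 3 × 0.72170^2 × 0.27830^1 = 0.434858
P(M+4) = 3 × 0.72170^1 × 0.27830^2 = 0.167689
P(M+6) = 0.27830^3 = 0.021555
The M+2 peak is largest (0.434858); scaling to 100 gives 86.44 : 100.00 : 38.56 : 4.96.

86.44 : 100.00 : 38.56 : 4.96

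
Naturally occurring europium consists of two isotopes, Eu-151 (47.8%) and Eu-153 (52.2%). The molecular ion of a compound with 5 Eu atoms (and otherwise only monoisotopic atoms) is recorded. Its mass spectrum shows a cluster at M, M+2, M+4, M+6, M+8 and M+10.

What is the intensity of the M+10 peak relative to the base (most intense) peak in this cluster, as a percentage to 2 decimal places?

Binomial terms of (0.478 + 0.522)^5: M 0.0250, M+2 0.1363, M+4 0.2976, M+6 0.3250, M+8 0.1775, M+10 0.0388 → M+6 is the base peak.
P(M+6) = C(5,3) × 0.478^2 × 0.522^3 = 10 × 0.228484 × 0.14223665 = 0.324988 (base)
P(M+10) = C(5,5) × 0.478^0 × 0.522^5 = 1 × 1.0000 × 0.03875721 = 0.038757
Relative intensity = 0.038757 / 0.324988 × 100 = 11.93

11.93%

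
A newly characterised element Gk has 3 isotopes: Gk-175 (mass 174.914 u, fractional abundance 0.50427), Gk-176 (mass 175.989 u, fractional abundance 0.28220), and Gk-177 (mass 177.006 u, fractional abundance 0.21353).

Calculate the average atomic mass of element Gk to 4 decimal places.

Average mass = Σ (abundance × isotope mass) = 0.50427 × 174.914 + 0.28220 × 175.989 + 0.21353 × 177.006
= 88.20388 + 49.66410 + 37.79609 = 175.66407 u

175.6641 u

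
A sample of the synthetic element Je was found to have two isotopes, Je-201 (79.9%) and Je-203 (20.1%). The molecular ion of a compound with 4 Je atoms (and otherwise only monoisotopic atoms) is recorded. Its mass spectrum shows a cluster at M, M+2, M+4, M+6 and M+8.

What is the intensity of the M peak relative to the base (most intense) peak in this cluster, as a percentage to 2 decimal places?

Binomial terms of (0.799 + 0.201)^4: M 0.4076, M+2 0.4101, M+4 0.1548, M+6 0.0260, M+8 0.0016 → M+2 is the base peak.
P(M+2) = C(4,1) × 0.799^3 × 0.201^1 = 4 × 0.5100824 × 0.2010 = 0.410106 (base)
P(M) = C(4,0) × 0.799^4 × 0.201^0 = 1 × 0.40755584 × 1.0000 = 0.407556
Relative intensity = 0.407556 / 0.410106 × 100 = 99.38

99.38%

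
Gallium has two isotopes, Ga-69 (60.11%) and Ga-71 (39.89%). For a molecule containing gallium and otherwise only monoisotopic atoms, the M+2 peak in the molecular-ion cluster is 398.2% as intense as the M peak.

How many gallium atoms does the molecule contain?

With n Ga atoms, P(M+2)/P(M) = C(n,1)·p^(n−1)q / p^n = n·q/p = n · 0.3989/0.6011.
n = 3.982 × 0.6011/0.3989 = 6.00 ≈ 6

6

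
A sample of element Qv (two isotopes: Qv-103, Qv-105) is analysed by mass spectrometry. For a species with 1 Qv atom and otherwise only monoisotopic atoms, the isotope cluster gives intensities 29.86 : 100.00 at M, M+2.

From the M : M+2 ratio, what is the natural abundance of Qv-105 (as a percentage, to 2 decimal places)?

77.01%

Let p = fractional abundance of Qv-103. I(M+2)/I(M) = [C(1,1)·p^0·(1−p)] / p^1 = 1·(1−p)/p = 100.00/29.86 = 3.3490
(1−p)/p = 3.3490/1 = 3.3490  ⇒  p = 1/(1 + 3.3490) = 0.2299
Qv-103: 22.99%, Qv-105: 77.01%.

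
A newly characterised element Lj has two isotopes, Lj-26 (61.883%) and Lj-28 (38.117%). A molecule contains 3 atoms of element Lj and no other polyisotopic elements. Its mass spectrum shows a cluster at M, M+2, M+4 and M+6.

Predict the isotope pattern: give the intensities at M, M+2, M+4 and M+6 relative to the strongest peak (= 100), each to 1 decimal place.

The 3 Lj atoms are independent, so intensities follow the terms of (0.61883 + 0.38117)^3.
P(M) = 0.61883^3 = 0.236981
P(M+2) = 3 × 0.61883^2 × 0.38117^1 = 0.437908
P(M+4) = 3 × 0.61883^1 × 0.38117^2 = 0.269730
P(M+6) = 0.38117^3 = 0.055380
The M+2 peak is largest (0.437908); scaling to 100 gives 54.1 : 100.0 : 61.6 : 12.6.

54.1 : 100.0 : 61.6 : 12.6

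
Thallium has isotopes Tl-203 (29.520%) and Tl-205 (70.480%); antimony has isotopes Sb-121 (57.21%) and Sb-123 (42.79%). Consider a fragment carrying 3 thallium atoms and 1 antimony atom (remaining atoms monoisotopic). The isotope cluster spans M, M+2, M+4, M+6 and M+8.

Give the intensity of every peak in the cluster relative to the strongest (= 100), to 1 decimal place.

3.8 : 30.0 : 85.1 : 100.0 : 38.6

Thallium pattern (n=3): 0.02572463 : 0.18425524 : 0.43991564 : 0.35010449
Antimony pattern (n=1): 0.5721 : 0.4279
Convolve the two distributions (both contribute in 2-u steps):
  M: 0.02572463×0.5721 = 0.014717
  M+2: 0.02572463×0.4279 + 0.18425524×0.5721 = 0.116420
  M+4: 0.18425524×0.4279 + 0.43991564×0.5721 = 0.330519
  M+6: 0.43991564×0.4279 + 0.35010449×0.5721 = 0.388535
  M+8: 0.35010449×0.4279 = 0.149810
Scale to base peak (0.388535) = 100: 3.8 : 30.0 : 85.1 : 100.0 : 38.6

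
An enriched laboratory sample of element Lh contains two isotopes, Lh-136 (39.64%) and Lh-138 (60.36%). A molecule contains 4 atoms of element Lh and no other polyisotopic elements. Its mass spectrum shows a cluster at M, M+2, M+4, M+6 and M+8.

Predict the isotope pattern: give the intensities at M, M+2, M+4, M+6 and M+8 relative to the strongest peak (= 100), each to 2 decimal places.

Each Lh atom is independently Lh-136 (p = 0.3964) or Lh-138 (q = 0.6036); the cluster is the binomial expansion (p + q)^4.
P(M) = 0.3964^4 = 0.024691
P(M+2) = 4 × 0.3964^3 × 0.6036^1 = 0.150387
P(M+4) = 6 × 0.3964^2 × 0.6036^2 = 0.343492
P(M+6) = 4 × 0.3964^1 × 0.6036^3 = 0.348691
P(M+8) = 0.6036^4 = 0.132739
The M+6 peak is largest (0.348691); scaling to 100 gives 7.08 : 43.13 : 98.51 : 100.00 : 38.07.

7.08 : 43.13 : 98.51 : 100.00 : 38.07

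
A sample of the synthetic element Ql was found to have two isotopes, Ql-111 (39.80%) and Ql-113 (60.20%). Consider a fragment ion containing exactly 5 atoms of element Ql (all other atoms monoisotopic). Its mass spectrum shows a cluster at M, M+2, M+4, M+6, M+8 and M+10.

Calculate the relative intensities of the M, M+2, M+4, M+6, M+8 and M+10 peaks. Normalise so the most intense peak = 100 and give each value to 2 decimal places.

2.89 : 21.85 : 66.11 : 100.00 : 75.63 : 22.88

Each Ql atom is independently Ql-111 (p = 0.3980) or Ql-113 (q = 0.6020); the cluster is the binomial expansion (p + q)^5.
P(M) = 0.3980^5 = 0.009987
P(M+2) = 5 × 0.3980^4 × 0.6020^1 = 0.075526
P(M+4) = 10 × 0.3980^3 × 0.6020^2 = 0.228477
P(M+6) = 10 × 0.3980^2 × 0.6020^3 = 0.345586
P(M+8) = 5 × 0.3980^1 × 0.6020^4 = 0.261360
P(M+10) = 0.6020^5 = 0.079065
The M+6 peak is largest (0.345586); scaling to 100 gives 2.89 : 21.85 : 66.11 : 100.00 : 75.63 : 22.88.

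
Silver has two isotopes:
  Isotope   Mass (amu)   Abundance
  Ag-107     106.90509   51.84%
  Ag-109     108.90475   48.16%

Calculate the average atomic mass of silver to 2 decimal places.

107.87 amu

The abundance-weighted mean is 0.5184 × 106.90509 + 0.4816 × 108.90475
= 55.419599 + 52.448528 = 107.868127 amu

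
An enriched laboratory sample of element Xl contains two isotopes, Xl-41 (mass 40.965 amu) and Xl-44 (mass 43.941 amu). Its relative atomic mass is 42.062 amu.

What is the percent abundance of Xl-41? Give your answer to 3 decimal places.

Let x be the fractional abundance of Xl-41; then Xl-44 has abundance 1 − x.
40.965·x + 43.941·(1 − x) = 42.062
(40.965 − 43.941)·x = 42.062 − 43.941
x = -1.879 / -2.976 = 0.63138 → 63.138% Xl-41, 36.862% Xl-44.

63.138%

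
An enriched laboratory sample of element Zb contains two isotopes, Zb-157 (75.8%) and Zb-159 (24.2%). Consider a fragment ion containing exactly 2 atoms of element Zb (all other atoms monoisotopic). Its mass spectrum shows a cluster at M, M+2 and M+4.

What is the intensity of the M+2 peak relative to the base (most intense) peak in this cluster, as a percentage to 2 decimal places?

Term probabilities: M 0.5746, M+2 0.3669, M+4 0.0586. Base peak = M.
P(M) = C(2,0) × 0.758^2 × 0.242^0 = 1 × 0.574564 × 1.0000 = 0.574564 (base)
P(M+2) = C(2,1) × 0.758^1 × 0.242^1 = 2 × 0.7580 × 0.2420 = 0.366872
Relative intensity = 0.366872 / 0.574564 × 100 = 63.85

63.85%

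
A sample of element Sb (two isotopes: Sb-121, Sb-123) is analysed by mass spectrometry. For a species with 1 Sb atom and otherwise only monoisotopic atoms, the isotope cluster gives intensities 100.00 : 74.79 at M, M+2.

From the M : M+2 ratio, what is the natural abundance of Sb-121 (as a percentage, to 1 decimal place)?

Write p for the Sb-121 fraction. I(M+2)/I(M) = [C(1,1)·p^0·(1−p)] / p^1 = 1·(1−p)/p = 74.79/100.00 = 0.7479
(1−p)/p = 0.7479/1 = 0.7479  ⇒  p = 1/(1 + 0.7479) = 0.5721
Sb-121: 57.2%, Sb-123: 42.8%.

57.2%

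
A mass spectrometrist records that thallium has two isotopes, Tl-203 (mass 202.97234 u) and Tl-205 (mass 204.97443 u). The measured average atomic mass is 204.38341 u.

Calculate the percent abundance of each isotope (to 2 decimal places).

Tl-203: 29.52%, Tl-205: 70.48%

With x = fraction of Tl-203 (so Tl-205 is 1 − x):
202.97234·x + 204.97443·(1 − x) = 204.38341
(202.97234 − 204.97443)·x = 204.38341 − 204.97443
x = -0.59102 / -2.00209 = 0.29520 → 29.52% Tl-203, 70.48% Tl-205.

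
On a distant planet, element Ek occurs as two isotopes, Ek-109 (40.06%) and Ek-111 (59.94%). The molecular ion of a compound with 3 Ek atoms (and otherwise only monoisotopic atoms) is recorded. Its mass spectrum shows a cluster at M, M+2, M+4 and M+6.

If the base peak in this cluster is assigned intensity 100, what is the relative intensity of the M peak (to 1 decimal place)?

14.9

Term probabilities: M 0.0643, M+2 0.2886, M+4 0.4318, M+6 0.2154. Base peak = M+4.
P(M+4) = C(3,2) × 0.4006^1 × 0.5994^2 = 3 × 0.4006 × 0.35928036 = 0.431783 (base)
P(M) = C(3,0) × 0.4006^3 × 0.5994^0 = 1 × 0.06428843 × 1.0000 = 0.064288
Relative intensity = 0.064288 / 0.431783 × 100 = 14.9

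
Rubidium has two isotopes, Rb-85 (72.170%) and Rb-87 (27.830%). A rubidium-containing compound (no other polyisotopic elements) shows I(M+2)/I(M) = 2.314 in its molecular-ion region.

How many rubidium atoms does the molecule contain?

With n Rb atoms, P(M+2)/P(M) = C(n,1)·p^(n−1)q / p^n = n·q/p = n · 0.27830/0.72170.
n = 2.314 × 0.72170/0.27830 = 6.00 ≈ 6

6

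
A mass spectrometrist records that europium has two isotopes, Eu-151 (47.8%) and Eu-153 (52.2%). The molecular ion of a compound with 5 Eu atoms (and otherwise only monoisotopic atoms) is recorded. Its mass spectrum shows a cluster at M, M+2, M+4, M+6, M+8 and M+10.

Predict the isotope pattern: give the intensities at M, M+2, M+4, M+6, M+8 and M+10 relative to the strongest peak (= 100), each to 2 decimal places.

7.68 : 41.93 : 91.57 : 100.00 : 54.60 : 11.93

Expanding (0.478 + 0.522)^5:
P(M) = 0.478^5 = 0.024954
P(M+2) = 5 × 0.478^4 × 0.522^1 = 0.136255
P(M+4) = 10 × 0.478^3 × 0.522^2 = 0.297594
P(M+6) = 10 × 0.478^2 × 0.522^3 = 0.324988
P(M+8) = 5 × 0.478^1 × 0.522^4 = 0.177452
P(M+10) = 0.522^5 = 0.038757
The M+6 peak is largest (0.324988); scaling to 100 gives 7.68 : 41.93 : 91.57 : 100.00 : 54.60 : 11.93.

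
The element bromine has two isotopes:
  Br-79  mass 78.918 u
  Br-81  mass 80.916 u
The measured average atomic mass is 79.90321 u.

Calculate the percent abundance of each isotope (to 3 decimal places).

Br-79: 50.690%, Br-81: 49.310%

With x = fraction of Br-79 (so Br-81 is 1 − x):
78.918·x + 80.916·(1 − x) = 79.90321
(78.918 − 80.916)·x = 79.90321 − 80.916
x = -1.01279 / -1.998 = 0.50690 → 50.690% Br-79, 49.310% Br-81.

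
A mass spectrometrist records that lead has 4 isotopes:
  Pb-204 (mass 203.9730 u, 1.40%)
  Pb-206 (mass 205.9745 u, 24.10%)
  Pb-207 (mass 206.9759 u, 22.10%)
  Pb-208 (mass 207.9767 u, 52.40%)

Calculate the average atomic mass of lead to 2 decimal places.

The abundance-weighted mean is 0.0140 × 203.9730 + 0.2410 × 205.9745 + 0.2210 × 206.9759 + 0.5240 × 207.9767
= 2.85562 + 49.63985 + 45.74167 + 108.97979 = 207.21693 u

207.22 u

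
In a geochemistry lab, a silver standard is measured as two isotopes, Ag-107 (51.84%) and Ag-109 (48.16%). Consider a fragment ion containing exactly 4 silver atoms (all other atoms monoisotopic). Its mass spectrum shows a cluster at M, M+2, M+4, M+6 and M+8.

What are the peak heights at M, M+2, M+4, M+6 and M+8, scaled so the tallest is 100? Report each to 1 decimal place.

19.3 : 71.8 : 100.0 : 61.9 : 14.4

The 4 Ag atoms are independent, so intensities follow the terms of (0.5184 + 0.4816)^4.
P(M) = 0.5184^4 = 0.072220
P(M+2) = 4 × 0.5184^3 × 0.4816^1 = 0.268375
P(M+4) = 6 × 0.5184^2 × 0.4816^2 = 0.373985
P(M+6) = 4 × 0.5184^1 × 0.4816^3 = 0.231624
P(M+8) = 0.4816^4 = 0.053795
The M+4 peak is largest (0.373985); scaling to 100 gives 19.3 : 71.8 : 100.0 : 61.9 : 14.4.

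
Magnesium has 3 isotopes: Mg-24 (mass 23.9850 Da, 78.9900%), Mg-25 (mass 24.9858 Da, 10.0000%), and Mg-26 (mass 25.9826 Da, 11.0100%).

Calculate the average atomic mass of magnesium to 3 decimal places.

Ar = Σ fᵢ·mᵢ = 0.789900 × 23.9850 + 0.100000 × 24.9858 + 0.110100 × 25.9826
= 18.94575 + 2.49858 + 2.86068 = 24.30501 Da

24.305 Da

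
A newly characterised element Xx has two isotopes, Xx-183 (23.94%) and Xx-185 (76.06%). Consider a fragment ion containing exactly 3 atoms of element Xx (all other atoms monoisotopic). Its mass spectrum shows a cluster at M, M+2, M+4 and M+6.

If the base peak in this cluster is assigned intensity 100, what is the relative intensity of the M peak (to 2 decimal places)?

3.12

(0.2394 + 0.7606)^3 gives M 0.0137, M+2 0.1308, M+4 0.4155, M+6 0.4400; the largest is M+6.
P(M+6) = C(3,3) × 0.2394^0 × 0.7606^3 = 1 × 1.0000 × 0.4400165 = 0.440017 (base)
P(M) = C(3,0) × 0.2394^3 × 0.7606^0 = 1 × 0.01372058 × 1.0000 = 0.013721
Relative intensity = 0.013721 / 0.440017 × 100 = 3.12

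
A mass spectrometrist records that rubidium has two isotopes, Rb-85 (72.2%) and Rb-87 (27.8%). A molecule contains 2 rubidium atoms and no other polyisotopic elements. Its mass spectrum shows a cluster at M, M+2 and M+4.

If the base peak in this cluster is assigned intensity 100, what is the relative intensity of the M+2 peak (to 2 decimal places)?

77.01

Binomial terms of (0.722 + 0.278)^2: M 0.5213, M+2 0.4014, M+4 0.0773 → M is the base peak.
P(M) = C(2,0) × 0.722^2 × 0.278^0 = 1 × 0.521284 × 1.0000 = 0.521284 (base)
P(M+2) = C(2,1) × 0.722^1 × 0.278^1 = 2 × 0.7220 × 0.2780 = 0.401432
Relative intensity = 0.401432 / 0.521284 × 100 = 77.01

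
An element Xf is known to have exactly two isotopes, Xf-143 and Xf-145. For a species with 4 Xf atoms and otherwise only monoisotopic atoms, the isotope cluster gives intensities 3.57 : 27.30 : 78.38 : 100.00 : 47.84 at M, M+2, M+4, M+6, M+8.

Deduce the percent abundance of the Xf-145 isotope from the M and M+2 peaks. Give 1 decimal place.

65.7%

If p is the fraction of Xf that is Xf-143, then I(M+2)/I(M) = [C(4,1)·p^3·(1−p)] / p^4 = 4·(1−p)/p = 27.30/3.57 = 7.6471
(1−p)/p = 7.6471/4 = 1.9118  ⇒  p = 1/(1 + 1.9118) = 0.3434
Xf-143: 34.3%, Xf-145: 65.7%.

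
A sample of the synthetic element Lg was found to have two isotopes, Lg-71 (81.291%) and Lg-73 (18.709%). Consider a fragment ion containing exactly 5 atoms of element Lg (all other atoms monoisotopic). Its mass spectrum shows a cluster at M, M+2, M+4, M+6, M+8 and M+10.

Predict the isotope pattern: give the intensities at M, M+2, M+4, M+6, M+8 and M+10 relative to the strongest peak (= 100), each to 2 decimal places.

Each Lg atom is independently Lg-71 (p = 0.81291) or Lg-73 (q = 0.18709); the cluster is the binomial expansion (p + q)^5.
P(M) = 0.81291^5 = 0.354987
P(M+2) = 5 × 0.81291^4 × 0.18709^1 = 0.408498
P(M+4) = 10 × 0.81291^3 × 0.18709^2 = 0.188031
P(M+6) = 10 × 0.81291^2 × 0.18709^3 = 0.043275
P(M+8) = 5 × 0.81291^1 × 0.18709^4 = 0.004980
P(M+10) = 0.18709^5 = 0.000229
The M+2 peak is largest (0.408498); scaling to 100 gives 86.90 : 100.00 : 46.03 : 10.59 : 1.22 : 0.06.

86.90 : 100.00 : 46.03 : 10.59 : 1.22 : 0.06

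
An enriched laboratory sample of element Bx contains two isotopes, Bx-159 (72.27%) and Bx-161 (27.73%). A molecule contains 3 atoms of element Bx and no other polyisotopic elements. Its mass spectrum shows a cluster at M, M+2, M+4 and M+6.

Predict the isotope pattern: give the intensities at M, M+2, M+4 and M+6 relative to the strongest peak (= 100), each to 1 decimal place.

The 3 Bx atoms are independent, so intensities follow the terms of (0.7227 + 0.2773)^3.
P(M) = 0.7227^3 = 0.377463
P(M+2) = 3 × 0.7227^2 × 0.2773^1 = 0.434497
P(M+4) = 3 × 0.7227^1 × 0.2773^2 = 0.166717
P(M+6) = 0.2773^3 = 0.021323
The M+2 peak is largest (0.434497); scaling to 100 gives 86.9 : 100.0 : 38.4 : 4.9.

86.9 : 100.0 : 38.4 : 4.9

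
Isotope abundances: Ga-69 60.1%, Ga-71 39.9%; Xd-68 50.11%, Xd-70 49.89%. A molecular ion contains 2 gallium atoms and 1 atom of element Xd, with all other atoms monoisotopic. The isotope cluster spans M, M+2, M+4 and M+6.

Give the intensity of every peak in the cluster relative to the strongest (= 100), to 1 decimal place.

Gallium pattern (n=2): 0.361201 : 0.479598 : 0.159201
Element Xd pattern (n=1): 0.5011 : 0.4989
Convolve the two distributions (both contribute in 2-u steps):
  M: 0.361201×0.5011 = 0.180998
  M+2: 0.361201×0.4989 + 0.479598×0.5011 = 0.420530
  M+4: 0.479598×0.4989 + 0.159201×0.5011 = 0.319047
  M+6: 0.159201×0.4989 = 0.079425
Scale to base peak (0.420530) = 100: 43.0 : 100.0 : 75.9 : 18.9

43.0 : 100.0 : 75.9 : 18.9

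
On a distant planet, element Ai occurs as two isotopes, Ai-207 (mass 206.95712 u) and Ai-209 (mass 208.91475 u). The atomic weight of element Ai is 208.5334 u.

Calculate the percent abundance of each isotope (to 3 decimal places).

Let x be the fractional abundance of Ai-207; then Ai-209 has abundance 1 − x.
206.95712·x + 208.91475·(1 − x) = 208.5334
(206.95712 − 208.91475)·x = 208.5334 − 208.91475
x = -0.38135 / -1.95763 = 0.19480 → 19.480% Ai-207, 80.520% Ai-209.

Ai-207: 19.480%, Ai-209: 80.520%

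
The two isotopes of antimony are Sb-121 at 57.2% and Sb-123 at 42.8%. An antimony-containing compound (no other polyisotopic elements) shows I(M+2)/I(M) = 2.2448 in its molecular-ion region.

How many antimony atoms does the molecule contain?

3

The M+2/M ratio from n Sb atoms is n · q/p = n · 0.428/0.572.
n = 2.2448 × 0.572/0.428 = 3.00 ≈ 3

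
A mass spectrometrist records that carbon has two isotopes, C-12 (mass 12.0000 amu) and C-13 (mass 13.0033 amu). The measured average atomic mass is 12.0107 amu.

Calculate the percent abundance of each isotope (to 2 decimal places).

With x = fraction of C-12 (so C-13 is 1 − x):
12.0000·x + 13.0033·(1 − x) = 12.0107
(12.0000 − 13.0033)·x = 12.0107 − 13.0033
x = -0.9926 / -1.0033 = 0.98934 → 98.93% C-12, 1.07% C-13.

C-12: 98.93%, C-13: 1.07%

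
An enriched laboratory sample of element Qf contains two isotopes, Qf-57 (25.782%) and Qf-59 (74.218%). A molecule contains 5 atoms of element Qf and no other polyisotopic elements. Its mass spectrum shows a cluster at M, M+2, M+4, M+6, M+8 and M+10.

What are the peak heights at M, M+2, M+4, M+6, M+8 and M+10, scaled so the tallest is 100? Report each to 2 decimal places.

0.29 : 4.19 : 24.13 : 69.48 : 100.00 : 57.57

Each Qf atom is independently Qf-57 (p = 0.25782) or Qf-59 (q = 0.74218); the cluster is the binomial expansion (p + q)^5.
P(M) = 0.25782^5 = 0.001139
P(M+2) = 5 × 0.25782^4 × 0.74218^1 = 0.016396
P(M+4) = 10 × 0.25782^3 × 0.74218^2 = 0.094399
P(M+6) = 10 × 0.25782^2 × 0.74218^3 = 0.271745
P(M+8) = 5 × 0.25782^1 × 0.74218^4 = 0.391132
P(M+10) = 0.74218^5 = 0.225189
The M+8 peak is largest (0.391132); scaling to 100 gives 0.29 : 4.19 : 24.13 : 69.48 : 100.00 : 57.57.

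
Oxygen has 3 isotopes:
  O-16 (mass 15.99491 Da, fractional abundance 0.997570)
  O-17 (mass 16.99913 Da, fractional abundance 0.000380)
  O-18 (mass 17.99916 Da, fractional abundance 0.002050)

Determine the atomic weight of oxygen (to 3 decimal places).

15.999 Da

Ar = Σ fᵢ·mᵢ = 0.997570 × 15.99491 + 0.000380 × 16.99913 + 0.002050 × 17.99916
= 15.956042 + 0.006460 + 0.036898 = 15.999400 Da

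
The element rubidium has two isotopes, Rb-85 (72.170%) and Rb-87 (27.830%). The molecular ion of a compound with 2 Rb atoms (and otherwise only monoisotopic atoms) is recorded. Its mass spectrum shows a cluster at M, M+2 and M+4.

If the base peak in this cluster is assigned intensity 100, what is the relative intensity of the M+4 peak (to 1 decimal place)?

14.9

Term probabilities: M 0.5209, M+2 0.4017, M+4 0.0775. Base peak = M.
P(M) = C(2,0) × 0.72170^2 × 0.27830^0 = 1 × 0.52085089 × 1.0000 = 0.520851 (base)
P(M+4) = C(2,2) × 0.72170^0 × 0.27830^2 = 1 × 1.0000 × 0.07745089 = 0.077451
Relative intensity = 0.077451 / 0.520851 × 100 = 14.9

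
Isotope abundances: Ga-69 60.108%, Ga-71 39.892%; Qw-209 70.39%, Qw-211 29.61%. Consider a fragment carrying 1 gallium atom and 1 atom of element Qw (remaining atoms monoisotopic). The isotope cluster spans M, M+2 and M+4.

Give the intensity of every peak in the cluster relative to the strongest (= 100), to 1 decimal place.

Gallium pattern (n=1): 0.60108 : 0.39892
Element Qw pattern (n=1): 0.7039 : 0.2961
Convolve the two distributions (both contribute in 2-u steps):
  M: 0.60108×0.7039 = 0.423100
  M+2: 0.60108×0.2961 + 0.39892×0.7039 = 0.458780
  M+4: 0.39892×0.2961 = 0.118120
Scale to base peak (0.458780) = 100: 92.2 : 100.0 : 25.7

92.2 : 100.0 : 25.7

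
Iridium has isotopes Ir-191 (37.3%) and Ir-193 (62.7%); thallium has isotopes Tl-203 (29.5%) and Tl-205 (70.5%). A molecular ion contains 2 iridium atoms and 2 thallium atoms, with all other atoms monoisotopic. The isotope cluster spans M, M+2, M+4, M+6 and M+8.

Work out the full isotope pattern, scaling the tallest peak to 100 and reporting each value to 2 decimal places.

3.06 : 24.89 : 75.23 : 100.00 : 49.34

Iridium pattern (n=2): 0.139129 : 0.467742 : 0.393129
Thallium pattern (n=2): 0.087025 : 0.41595 : 0.497025
Convolve the two distributions (both contribute in 2-u steps):
  M: 0.139129×0.087025 = 0.012108
  M+2: 0.139129×0.41595 + 0.467742×0.087025 = 0.098576
  M+4: 0.139129×0.497025 + 0.467742×0.41595 + 0.393129×0.087025 = 0.297920
  M+6: 0.467742×0.497025 + 0.393129×0.41595 = 0.396001
  M+8: 0.393129×0.497025 = 0.195395
Scale to base peak (0.396001) = 100: 3.06 : 24.89 : 75.23 : 100.00 : 49.34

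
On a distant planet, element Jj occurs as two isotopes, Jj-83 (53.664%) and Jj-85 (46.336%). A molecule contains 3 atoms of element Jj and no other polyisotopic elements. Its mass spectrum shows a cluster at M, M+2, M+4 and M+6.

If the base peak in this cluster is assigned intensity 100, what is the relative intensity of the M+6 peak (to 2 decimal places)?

Binomial terms of (0.53664 + 0.46336)^3: M 0.1545, M+2 0.4003, M+4 0.3457, M+6 0.0995 → M+2 is the base peak.
P(M+2) = C(3,1) × 0.53664^2 × 0.46336^1 = 3 × 0.28798249 × 0.46336 = 0.400319 (base)
P(M+6) = C(3,3) × 0.53664^0 × 0.46336^3 = 1 × 1.0000 × 0.09948455 = 0.099485
Relative intensity = 0.099485 / 0.400319 × 100 = 24.85

24.85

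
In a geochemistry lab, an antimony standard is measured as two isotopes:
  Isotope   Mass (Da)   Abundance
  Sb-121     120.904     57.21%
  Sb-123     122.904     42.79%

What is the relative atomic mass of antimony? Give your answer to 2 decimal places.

121.76 Da

Ar = Σ fᵢ·mᵢ = 0.5721 × 120.904 + 0.4279 × 122.904
= 69.1692 + 52.5906 = 121.7598 Da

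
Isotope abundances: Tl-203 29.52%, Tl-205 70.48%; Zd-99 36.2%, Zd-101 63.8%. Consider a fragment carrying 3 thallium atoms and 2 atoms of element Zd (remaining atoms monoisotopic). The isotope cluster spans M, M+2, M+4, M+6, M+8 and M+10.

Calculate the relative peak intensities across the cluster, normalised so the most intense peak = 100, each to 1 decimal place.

1.0 : 10.6 : 45.0 : 95.1 : 100.0 : 41.8

Thallium pattern (n=3): 0.02572463 : 0.18425524 : 0.43991564 : 0.35010449
Element Zd pattern (n=2): 0.131044 : 0.461912 : 0.407044
Convolve the two distributions (both contribute in 2-u steps):
  M: 0.02572463×0.131044 = 0.003371
  M+2: 0.02572463×0.461912 + 0.18425524×0.131044 = 0.036028
  M+4: 0.02572463×0.407044 + 0.18425524×0.461912 + 0.43991564×0.131044 = 0.153229
  M+6: 0.18425524×0.407044 + 0.43991564×0.461912 + 0.35010449×0.131044 = 0.324081
  M+8: 0.43991564×0.407044 + 0.35010449×0.461912 = 0.340782
  M+10: 0.35010449×0.407044 = 0.142508
Scale to base peak (0.340782) = 100: 1.0 : 10.6 : 45.0 : 95.1 : 100.0 : 41.8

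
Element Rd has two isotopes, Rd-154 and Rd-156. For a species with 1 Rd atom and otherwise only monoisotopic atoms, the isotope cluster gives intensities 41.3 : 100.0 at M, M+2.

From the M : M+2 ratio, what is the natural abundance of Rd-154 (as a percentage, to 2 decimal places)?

29.23%

Write p for the Rd-154 fraction. I(M+2)/I(M) = [C(1,1)·p^0·(1−p)] / p^1 = 1·(1−p)/p = 100.0/41.3 = 2.4213
(1−p)/p = 2.4213/1 = 2.4213  ⇒  p = 1/(1 + 2.4213) = 0.2923
Rd-154: 29.23%, Rd-156: 70.77%.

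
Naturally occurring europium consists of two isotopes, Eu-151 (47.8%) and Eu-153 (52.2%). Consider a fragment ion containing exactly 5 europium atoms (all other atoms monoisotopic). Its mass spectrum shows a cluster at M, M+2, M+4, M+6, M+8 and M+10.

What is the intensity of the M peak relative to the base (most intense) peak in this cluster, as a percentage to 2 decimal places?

7.68%

Binomial terms of (0.478 + 0.522)^5: M 0.0250, M+2 0.1363, M+4 0.2976, M+6 0.3250, M+8 0.1775, M+10 0.0388 → M+6 is the base peak.
P(M+6) = C(5,3) × 0.478^2 × 0.522^3 = 10 × 0.228484 × 0.14223665 = 0.324988 (base)
P(M) = C(5,0) × 0.478^5 × 0.522^0 = 1 × 0.02495396 × 1.0000 = 0.024954
Relative intensity = 0.024954 / 0.324988 × 100 = 7.68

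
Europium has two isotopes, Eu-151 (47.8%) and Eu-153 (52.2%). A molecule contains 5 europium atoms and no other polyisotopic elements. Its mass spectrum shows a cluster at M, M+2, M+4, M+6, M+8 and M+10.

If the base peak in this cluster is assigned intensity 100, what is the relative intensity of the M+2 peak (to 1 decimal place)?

(0.478 + 0.522)^5 gives M 0.0250, M+2 0.1363, M+4 0.2976, M+6 0.3250, M+8 0.1775, M+10 0.0388; the largest is M+6.
P(M+6) = C(5,3) × 0.478^2 × 0.522^3 = 10 × 0.228484 × 0.14223665 = 0.324988 (base)
P(M+2) = C(5,1) × 0.478^4 × 0.522^1 = 5 × 0.05220494 × 0.5220 = 0.136255
Relative intensity = 0.136255 / 0.324988 × 100 = 41.9

41.9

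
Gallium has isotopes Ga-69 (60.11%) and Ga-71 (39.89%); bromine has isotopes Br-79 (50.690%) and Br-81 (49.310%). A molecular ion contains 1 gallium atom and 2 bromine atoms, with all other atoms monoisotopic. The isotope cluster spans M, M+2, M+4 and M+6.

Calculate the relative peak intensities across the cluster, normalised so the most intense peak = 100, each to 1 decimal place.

Gallium pattern (n=1): 0.6011 : 0.3989
Bromine pattern (n=2): 0.25694761 : 0.49990478 : 0.24314761
Convolve the two distributions (both contribute in 2-u steps):
  M: 0.6011×0.25694761 = 0.154451
  M+2: 0.6011×0.49990478 + 0.3989×0.25694761 = 0.402989
  M+4: 0.6011×0.24314761 + 0.3989×0.49990478 = 0.345568
  M+6: 0.3989×0.24314761 = 0.096992
Scale to base peak (0.402989) = 100: 38.3 : 100.0 : 85.8 : 24.1

38.3 : 100.0 : 85.8 : 24.1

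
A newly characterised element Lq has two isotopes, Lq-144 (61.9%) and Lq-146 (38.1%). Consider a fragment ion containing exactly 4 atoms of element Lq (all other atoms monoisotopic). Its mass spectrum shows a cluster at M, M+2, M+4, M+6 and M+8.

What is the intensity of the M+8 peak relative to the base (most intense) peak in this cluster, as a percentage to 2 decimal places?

Binomial terms of (0.619 + 0.381)^4: M 0.1468, M+2 0.3615, M+4 0.3337, M+6 0.1369, M+8 0.0211 → M+2 is the base peak.
P(M+2) = C(4,1) × 0.619^3 × 0.381^1 = 4 × 0.23717666 × 0.3810 = 0.361457 (base)
P(M+8) = C(4,4) × 0.619^0 × 0.381^4 = 1 × 1.0000 × 0.02107172 = 0.021072
Relative intensity = 0.021072 / 0.361457 × 100 = 5.83

5.83%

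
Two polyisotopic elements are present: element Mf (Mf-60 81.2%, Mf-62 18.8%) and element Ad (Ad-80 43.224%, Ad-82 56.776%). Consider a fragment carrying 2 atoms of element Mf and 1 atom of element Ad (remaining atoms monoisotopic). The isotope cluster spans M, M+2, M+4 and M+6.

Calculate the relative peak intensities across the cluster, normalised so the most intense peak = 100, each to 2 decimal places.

Element Mf pattern (n=2): 0.659344 : 0.305312 : 0.035344
Element Ad pattern (n=1): 0.43224 : 0.56776
Convolve the two distributions (both contribute in 2-u steps):
  M: 0.659344×0.43224 = 0.284995
  M+2: 0.659344×0.56776 + 0.305312×0.43224 = 0.506317
  M+4: 0.305312×0.56776 + 0.035344×0.43224 = 0.188621
  M+6: 0.035344×0.56776 = 0.020067
Scale to base peak (0.506317) = 100: 56.29 : 100.00 : 37.25 : 3.96

56.29 : 100.00 : 37.25 : 3.96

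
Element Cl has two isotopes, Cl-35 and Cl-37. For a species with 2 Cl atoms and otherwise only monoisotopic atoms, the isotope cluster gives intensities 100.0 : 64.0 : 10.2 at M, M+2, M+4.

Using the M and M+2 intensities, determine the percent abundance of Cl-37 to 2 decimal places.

24.24%

Let p = fractional abundance of Cl-35. I(M+2)/I(M) = [C(2,1)·p^1·(1−p)] / p^2 = 2·(1−p)/p = 64.0/100.0 = 0.6400
(1−p)/p = 0.6400/2 = 0.3200  ⇒  p = 1/(1 + 0.3200) = 0.7576
Cl-35: 75.76%, Cl-37: 24.24%.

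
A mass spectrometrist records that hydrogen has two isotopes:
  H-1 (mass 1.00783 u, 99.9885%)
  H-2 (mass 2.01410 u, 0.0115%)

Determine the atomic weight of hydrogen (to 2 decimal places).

1.01 u

Weight each isotope mass by its fractional abundance: 0.999885 × 1.00783 + 0.000115 × 2.01410
= 1.007714 + 0.000232 = 1.007946 u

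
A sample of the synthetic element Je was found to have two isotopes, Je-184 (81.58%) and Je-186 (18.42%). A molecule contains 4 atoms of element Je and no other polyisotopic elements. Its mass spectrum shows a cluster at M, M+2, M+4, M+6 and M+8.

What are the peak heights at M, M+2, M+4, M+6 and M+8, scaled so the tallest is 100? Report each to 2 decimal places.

100.00 : 90.32 : 30.59 : 4.60 : 0.26

Each Je atom is independently Je-184 (p = 0.8158) or Je-186 (q = 0.1842); the cluster is the binomial expansion (p + q)^4.
P(M) = 0.8158^4 = 0.442930
P(M+2) = 4 × 0.8158^3 × 0.1842^1 = 0.400038
P(M+4) = 6 × 0.8158^2 × 0.1842^2 = 0.135487
P(M+6) = 4 × 0.8158^1 × 0.1842^3 = 0.020394
P(M+8) = 0.1842^4 = 0.001151
The M peak is largest (0.442930); scaling to 100 gives 100.00 : 90.32 : 30.59 : 4.60 : 0.26.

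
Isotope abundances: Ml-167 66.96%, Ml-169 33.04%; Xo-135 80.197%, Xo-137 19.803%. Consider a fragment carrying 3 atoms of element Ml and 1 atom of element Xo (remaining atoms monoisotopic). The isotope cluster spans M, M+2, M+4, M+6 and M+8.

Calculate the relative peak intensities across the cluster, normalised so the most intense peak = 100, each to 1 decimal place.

Element Ml pattern (n=3): 0.30022464 : 0.44441856 : 0.21928896 : 0.03606784
Element Xo pattern (n=1): 0.80197 : 0.19803
Convolve the two distributions (both contribute in 2-u steps):
  M: 0.30022464×0.80197 = 0.240771
  M+2: 0.30022464×0.19803 + 0.44441856×0.80197 = 0.415864
  M+4: 0.44441856×0.19803 + 0.21928896×0.80197 = 0.263871
  M+6: 0.21928896×0.19803 + 0.03606784×0.80197 = 0.072351
  M+8: 0.03606784×0.19803 = 0.007143
Scale to base peak (0.415864) = 100: 57.9 : 100.0 : 63.5 : 17.4 : 1.7

57.9 : 100.0 : 63.5 : 17.4 : 1.7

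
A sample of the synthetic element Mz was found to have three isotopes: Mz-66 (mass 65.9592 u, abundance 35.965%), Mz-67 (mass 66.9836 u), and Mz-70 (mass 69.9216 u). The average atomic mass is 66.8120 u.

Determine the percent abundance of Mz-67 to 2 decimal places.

The remaining 64.035% is split between Mz-67 (fraction x) and Mz-70 (fraction 0.64035 − x).
Substituting: 66.9836x + 69.9216(0.64035 − x) = 43.08977372
(66.9836 − 69.9216)x = -1.68452284  ⇒  x = 0.57336, y = 0.06699
Mz-67: 57.34%, Mz-70: 6.70%.

57.34%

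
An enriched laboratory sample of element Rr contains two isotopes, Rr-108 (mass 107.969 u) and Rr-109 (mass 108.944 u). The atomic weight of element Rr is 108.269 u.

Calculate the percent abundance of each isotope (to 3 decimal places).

Rr-108: 69.231%, Rr-109: 30.769%

Let x be the fractional abundance of Rr-108; then Rr-109 has abundance 1 − x.
107.969·x + 108.944·(1 − x) = 108.269
(107.969 − 108.944)·x = 108.269 − 108.944
x = -0.675 / -0.975 = 0.69231 → 69.231% Rr-108, 30.769% Rr-109.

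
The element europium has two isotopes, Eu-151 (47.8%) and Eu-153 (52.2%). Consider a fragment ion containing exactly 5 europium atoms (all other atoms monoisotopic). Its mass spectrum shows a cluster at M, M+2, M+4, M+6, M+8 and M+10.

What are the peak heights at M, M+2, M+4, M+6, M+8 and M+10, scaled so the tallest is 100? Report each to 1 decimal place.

7.7 : 41.9 : 91.6 : 100.0 : 54.6 : 11.9

The 5 Eu atoms are independent, so intensities follow the terms of (0.478 + 0.522)^5.
P(M) = 0.478^5 = 0.024954
P(M+2) = 5 × 0.478^4 × 0.522^1 = 0.136255
P(M+4) = 10 × 0.478^3 × 0.522^2 = 0.297594
P(M+6) = 10 × 0.478^2 × 0.522^3 = 0.324988
P(M+8) = 5 × 0.478^1 × 0.522^4 = 0.177452
P(M+10) = 0.522^5 = 0.038757
The M+6 peak is largest (0.324988); scaling to 100 gives 7.7 : 41.9 : 91.6 : 100.0 : 54.6 : 11.9.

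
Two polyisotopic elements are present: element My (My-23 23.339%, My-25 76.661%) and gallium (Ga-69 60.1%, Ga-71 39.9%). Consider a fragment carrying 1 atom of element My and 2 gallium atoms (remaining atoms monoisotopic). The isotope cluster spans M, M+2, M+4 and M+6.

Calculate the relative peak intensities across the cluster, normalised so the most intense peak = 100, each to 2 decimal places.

20.82 : 96.05 : 100.00 : 30.15

Element My pattern (n=1): 0.23339 : 0.76661
Gallium pattern (n=2): 0.361201 : 0.479598 : 0.159201
Convolve the two distributions (both contribute in 2-u steps):
  M: 0.23339×0.361201 = 0.084301
  M+2: 0.23339×0.479598 + 0.76661×0.361201 = 0.388834
  M+4: 0.23339×0.159201 + 0.76661×0.479598 = 0.404821
  M+6: 0.76661×0.159201 = 0.122045
Scale to base peak (0.404821) = 100: 20.82 : 96.05 : 100.00 : 30.15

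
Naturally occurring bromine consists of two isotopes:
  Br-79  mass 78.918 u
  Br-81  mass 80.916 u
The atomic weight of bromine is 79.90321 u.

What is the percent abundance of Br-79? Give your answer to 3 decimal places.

Writing the weighted mean with unknown fraction x of Br-79:
78.918·x + 80.916·(1 − x) = 79.90321
(78.918 − 80.916)·x = 79.90321 − 80.916
x = -1.01279 / -1.998 = 0.50690 → 50.690% Br-79, 49.310% Br-81.

50.690%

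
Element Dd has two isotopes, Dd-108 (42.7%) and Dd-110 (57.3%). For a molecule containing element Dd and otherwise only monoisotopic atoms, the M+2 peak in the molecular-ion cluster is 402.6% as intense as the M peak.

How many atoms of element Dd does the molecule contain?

With n Dd atoms, P(M+2)/P(M) = C(n,1)·p^(n−1)q / p^n = n·q/p = n · 0.573/0.427.
n = 4.026 × 0.427/0.573 = 3.00 ≈ 3

3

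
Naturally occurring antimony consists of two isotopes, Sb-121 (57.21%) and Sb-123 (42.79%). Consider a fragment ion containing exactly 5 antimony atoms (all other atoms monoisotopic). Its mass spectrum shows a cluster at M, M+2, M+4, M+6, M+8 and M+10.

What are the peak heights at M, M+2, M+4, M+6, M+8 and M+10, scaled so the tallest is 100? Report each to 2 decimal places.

Expanding (0.5721 + 0.4279)^5:
P(M) = 0.5721^5 = 0.061286
P(M+2) = 5 × 0.5721^4 × 0.4279^1 = 0.229192
P(M+4) = 10 × 0.5721^3 × 0.4279^2 = 0.342847
P(M+6) = 10 × 0.5721^2 × 0.4279^3 = 0.256431
P(M+8) = 5 × 0.5721^1 × 0.4279^4 = 0.095898
P(M+10) = 0.4279^5 = 0.014345
The M+4 peak is largest (0.342847); scaling to 100 gives 17.88 : 66.85 : 100.00 : 74.79 : 27.97 : 4.18.

17.88 : 66.85 : 100.00 : 74.79 : 27.97 : 4.18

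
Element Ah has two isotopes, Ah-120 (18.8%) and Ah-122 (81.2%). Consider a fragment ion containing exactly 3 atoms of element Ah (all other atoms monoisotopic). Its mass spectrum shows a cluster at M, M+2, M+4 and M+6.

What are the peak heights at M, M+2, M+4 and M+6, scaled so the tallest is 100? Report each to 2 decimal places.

The 3 Ah atoms are independent, so intensities follow the terms of (0.188 + 0.812)^3.
P(M) = 0.188^3 = 0.006645
P(M+2) = 3 × 0.188^2 × 0.812^1 = 0.086098
P(M+4) = 3 × 0.188^1 × 0.812^2 = 0.371870
P(M+6) = 0.812^3 = 0.535387
The M+6 peak is largest (0.535387); scaling to 100 gives 1.24 : 16.08 : 69.46 : 100.00.

1.24 : 16.08 : 69.46 : 100.00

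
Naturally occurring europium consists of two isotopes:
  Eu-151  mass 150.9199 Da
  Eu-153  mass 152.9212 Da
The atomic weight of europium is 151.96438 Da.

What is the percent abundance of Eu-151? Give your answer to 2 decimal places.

47.81%

Writing the weighted mean with unknown fraction x of Eu-151:
150.9199·x + 152.9212·(1 − x) = 151.96438
(150.9199 − 152.9212)·x = 151.96438 − 152.9212
x = -0.95682 / -2.0013 = 0.47810 → 47.81% Eu-151, 52.19% Eu-153.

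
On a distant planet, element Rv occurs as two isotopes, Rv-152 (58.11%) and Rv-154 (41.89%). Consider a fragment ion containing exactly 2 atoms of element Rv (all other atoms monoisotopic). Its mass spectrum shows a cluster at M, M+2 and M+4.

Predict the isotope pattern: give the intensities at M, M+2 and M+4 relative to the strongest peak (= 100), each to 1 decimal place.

69.4 : 100.0 : 36.0

Each Rv atom is independently Rv-152 (p = 0.5811) or Rv-154 (q = 0.4189); the cluster is the binomial expansion (p + q)^2.
P(M) = 0.5811^2 = 0.337677
P(M+2) = 2 × 0.5811^1 × 0.4189^1 = 0.486846
P(M+4) = 0.4189^2 = 0.175477
The M+2 peak is largest (0.486846); scaling to 100 gives 69.4 : 100.0 : 36.0.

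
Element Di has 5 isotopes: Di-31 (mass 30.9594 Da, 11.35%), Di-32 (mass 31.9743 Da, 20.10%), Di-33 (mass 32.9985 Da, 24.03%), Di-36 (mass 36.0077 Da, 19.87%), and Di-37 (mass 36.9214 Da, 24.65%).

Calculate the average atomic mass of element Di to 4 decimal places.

34.1261 Da

Weight each isotope mass by its fractional abundance: 0.1135 × 30.9594 + 0.2010 × 31.9743 + 0.2403 × 32.9985 + 0.1987 × 36.0077 + 0.2465 × 36.9214
= 3.51389 + 6.42683 + 7.92954 + 7.15473 + 9.10113 = 34.12612 Da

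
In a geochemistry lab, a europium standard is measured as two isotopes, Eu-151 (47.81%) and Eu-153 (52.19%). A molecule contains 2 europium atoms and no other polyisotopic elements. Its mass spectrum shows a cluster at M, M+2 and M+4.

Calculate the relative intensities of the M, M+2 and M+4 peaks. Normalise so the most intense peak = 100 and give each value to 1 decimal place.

45.8 : 100.0 : 54.6

Each Eu atom is independently Eu-151 (p = 0.4781) or Eu-153 (q = 0.5219); the cluster is the binomial expansion (p + q)^2.
P(M) = 0.4781^2 = 0.228580
P(M+2) = 2 × 0.4781^1 × 0.5219^1 = 0.499041
P(M+4) = 0.5219^2 = 0.272380
The M+2 peak is largest (0.499041); scaling to 100 gives 45.8 : 100.0 : 54.6.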